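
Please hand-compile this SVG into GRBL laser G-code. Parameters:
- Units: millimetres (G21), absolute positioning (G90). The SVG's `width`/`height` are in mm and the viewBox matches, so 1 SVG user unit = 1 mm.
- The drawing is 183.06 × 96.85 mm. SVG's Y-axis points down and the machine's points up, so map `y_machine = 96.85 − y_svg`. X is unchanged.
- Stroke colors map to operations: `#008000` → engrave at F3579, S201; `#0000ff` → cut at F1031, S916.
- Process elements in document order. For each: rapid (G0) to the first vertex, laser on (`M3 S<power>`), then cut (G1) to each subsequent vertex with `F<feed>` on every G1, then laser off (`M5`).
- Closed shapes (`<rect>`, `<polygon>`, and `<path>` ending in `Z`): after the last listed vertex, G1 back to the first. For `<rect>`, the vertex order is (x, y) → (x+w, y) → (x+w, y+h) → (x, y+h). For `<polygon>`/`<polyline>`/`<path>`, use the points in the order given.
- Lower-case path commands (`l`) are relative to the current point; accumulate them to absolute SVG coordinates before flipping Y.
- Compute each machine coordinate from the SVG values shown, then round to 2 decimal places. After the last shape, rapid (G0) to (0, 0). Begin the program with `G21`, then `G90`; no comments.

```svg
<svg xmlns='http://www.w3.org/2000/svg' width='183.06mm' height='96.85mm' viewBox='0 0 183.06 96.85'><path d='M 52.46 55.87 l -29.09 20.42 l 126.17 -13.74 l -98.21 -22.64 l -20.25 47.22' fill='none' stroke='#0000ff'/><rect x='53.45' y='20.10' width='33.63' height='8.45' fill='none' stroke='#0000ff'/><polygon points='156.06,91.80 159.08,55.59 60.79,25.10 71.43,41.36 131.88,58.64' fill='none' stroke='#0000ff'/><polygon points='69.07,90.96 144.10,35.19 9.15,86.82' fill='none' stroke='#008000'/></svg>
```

G21
G90
G0 X52.46 Y40.98
M3 S916
G1 X23.37 Y20.56 F1031
G1 X149.54 Y34.30 F1031
G1 X51.33 Y56.94 F1031
G1 X31.08 Y9.72 F1031
M5
G0 X53.45 Y76.75
M3 S916
G1 X87.08 Y76.75 F1031
G1 X87.08 Y68.30 F1031
G1 X53.45 Y68.30 F1031
G1 X53.45 Y76.75 F1031
M5
G0 X156.06 Y5.05
M3 S916
G1 X159.08 Y41.26 F1031
G1 X60.79 Y71.75 F1031
G1 X71.43 Y55.49 F1031
G1 X131.88 Y38.21 F1031
G1 X156.06 Y5.05 F1031
M5
G0 X69.07 Y5.89
M3 S201
G1 X144.10 Y61.66 F3579
G1 X9.15 Y10.03 F3579
G1 X69.07 Y5.89 F3579
M5
G0 X0.00 Y0.00

viewBox `0 0 183.06 96.85` with mm width/height → 1 unit = 1 mm. Flip: y_m = 96.85 − y_svg.

**Shape 1** — `<path>` open polyline, stroke `#0000ff` → cut (S916, F1031). Machine vertices: (52.46,40.98) → (23.37,20.56) → (149.54,34.30) → (51.33,56.94) → (31.08,9.72). Open path.

**Shape 2** — `<rect>` rectangle, stroke `#0000ff` → cut (S916, F1031). Machine vertices: (53.45,76.75) → (87.08,76.75) → (87.08,68.30) → (53.45,68.30) → (53.45,76.75). Closed: final G1 returns to the first vertex.

**Shape 3** — `<polygon>` closed polygon, stroke `#0000ff` → cut (S916, F1031). Machine vertices: (156.06,5.05) → (159.08,41.26) → (60.79,71.75) → (71.43,55.49) → (131.88,38.21) → (156.06,5.05). Closed: final G1 returns to the first vertex.

**Shape 4** — `<polygon>` closed polygon, stroke `#008000` → engrave (S201, F3579). Machine vertices: (69.07,5.89) → (144.10,61.66) → (9.15,10.03) → (69.07,5.89). Closed: final G1 returns to the first vertex.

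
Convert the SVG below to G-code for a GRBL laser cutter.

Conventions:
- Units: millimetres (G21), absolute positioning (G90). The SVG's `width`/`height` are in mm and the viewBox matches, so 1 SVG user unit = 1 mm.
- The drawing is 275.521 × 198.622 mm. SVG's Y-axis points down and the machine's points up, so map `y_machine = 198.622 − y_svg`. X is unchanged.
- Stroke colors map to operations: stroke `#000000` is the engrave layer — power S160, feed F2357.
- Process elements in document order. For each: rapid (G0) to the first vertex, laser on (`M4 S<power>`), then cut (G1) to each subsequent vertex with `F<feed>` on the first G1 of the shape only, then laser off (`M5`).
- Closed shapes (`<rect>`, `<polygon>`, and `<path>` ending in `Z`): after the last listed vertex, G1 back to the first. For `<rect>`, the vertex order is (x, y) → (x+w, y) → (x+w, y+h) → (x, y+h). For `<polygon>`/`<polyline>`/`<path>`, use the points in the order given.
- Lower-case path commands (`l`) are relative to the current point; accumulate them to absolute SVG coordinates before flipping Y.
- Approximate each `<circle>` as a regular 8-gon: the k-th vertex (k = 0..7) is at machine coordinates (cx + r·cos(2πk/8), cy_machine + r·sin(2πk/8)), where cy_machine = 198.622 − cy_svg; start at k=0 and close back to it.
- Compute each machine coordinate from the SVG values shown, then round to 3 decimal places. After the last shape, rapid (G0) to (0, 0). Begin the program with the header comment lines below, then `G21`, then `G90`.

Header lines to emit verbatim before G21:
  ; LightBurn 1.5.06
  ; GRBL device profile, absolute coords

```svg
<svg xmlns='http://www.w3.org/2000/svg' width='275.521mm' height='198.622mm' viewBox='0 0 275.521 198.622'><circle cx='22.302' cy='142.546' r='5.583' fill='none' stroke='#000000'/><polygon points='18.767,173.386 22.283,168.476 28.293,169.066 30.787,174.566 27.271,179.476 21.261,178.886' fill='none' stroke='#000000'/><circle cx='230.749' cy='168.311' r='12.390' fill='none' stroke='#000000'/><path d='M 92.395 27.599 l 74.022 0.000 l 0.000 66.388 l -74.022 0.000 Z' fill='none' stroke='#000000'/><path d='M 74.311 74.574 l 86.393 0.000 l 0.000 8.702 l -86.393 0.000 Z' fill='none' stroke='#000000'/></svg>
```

Since the viewBox matches the mm dimensions, user units are millimetres directly. The only transform is the Y-flip y_m = 198.622 − y_svg.

Shape 1 is a circle drawn with `<circle>`. Its stroke #000000 means engrave at S160, F2357. After flipping Y the toolpath is (27.885,56.076) → (26.250,60.024) → (22.302,61.659) → (18.354,60.024) → (16.719,56.076) → (18.354,52.128) → (22.302,50.493) → (26.250,52.128) → (27.885,56.076), returning to the start.

Shape 2 is a regular polygon drawn with `<polygon>`. Its stroke #000000 means engrave at S160, F2357. After flipping Y the toolpath is (18.767,25.236) → (22.283,30.146) → (28.293,29.556) → (30.787,24.056) → (27.271,19.146) → (21.261,19.736) → (18.767,25.236), returning to the start.

Shape 3 is a circle drawn with `<circle>`. Its stroke #000000 means engrave at S160, F2357. After flipping Y the toolpath is (243.139,30.311) → (239.510,39.072) → (230.749,42.701) → (221.988,39.072) → (218.359,30.311) → (221.988,21.550) → (230.749,17.921) → (239.510,21.550) → (243.139,30.311), returning to the start.

Shape 4 is a rectangle drawn with `<path>`. Its stroke #000000 means engrave at S160, F2357. After flipping Y the toolpath is (92.395,171.023) → (166.417,171.023) → (166.417,104.635) → (92.395,104.635) → (92.395,171.023), returning to the start.

Shape 5 is a rectangle drawn with `<path>`. Its stroke #000000 means engrave at S160, F2357. After flipping Y the toolpath is (74.311,124.048) → (160.704,124.048) → (160.704,115.346) → (74.311,115.346) → (74.311,124.048), returning to the start.

; LightBurn 1.5.06
; GRBL device profile, absolute coords
G21
G90
G0 X27.885 Y56.076
M4 S160
G1 X26.250 Y60.024 F2357
G1 X22.302 Y61.659
G1 X18.354 Y60.024
G1 X16.719 Y56.076
G1 X18.354 Y52.128
G1 X22.302 Y50.493
G1 X26.250 Y52.128
G1 X27.885 Y56.076
M5
G0 X18.767 Y25.236
M4 S160
G1 X22.283 Y30.146 F2357
G1 X28.293 Y29.556
G1 X30.787 Y24.056
G1 X27.271 Y19.146
G1 X21.261 Y19.736
G1 X18.767 Y25.236
M5
G0 X243.139 Y30.311
M4 S160
G1 X239.510 Y39.072 F2357
G1 X230.749 Y42.701
G1 X221.988 Y39.072
G1 X218.359 Y30.311
G1 X221.988 Y21.550
G1 X230.749 Y17.921
G1 X239.510 Y21.550
G1 X243.139 Y30.311
M5
G0 X92.395 Y171.023
M4 S160
G1 X166.417 Y171.023 F2357
G1 X166.417 Y104.635
G1 X92.395 Y104.635
G1 X92.395 Y171.023
M5
G0 X74.311 Y124.048
M4 S160
G1 X160.704 Y124.048 F2357
G1 X160.704 Y115.346
G1 X74.311 Y115.346
G1 X74.311 Y124.048
M5
G0 X0.000 Y0.000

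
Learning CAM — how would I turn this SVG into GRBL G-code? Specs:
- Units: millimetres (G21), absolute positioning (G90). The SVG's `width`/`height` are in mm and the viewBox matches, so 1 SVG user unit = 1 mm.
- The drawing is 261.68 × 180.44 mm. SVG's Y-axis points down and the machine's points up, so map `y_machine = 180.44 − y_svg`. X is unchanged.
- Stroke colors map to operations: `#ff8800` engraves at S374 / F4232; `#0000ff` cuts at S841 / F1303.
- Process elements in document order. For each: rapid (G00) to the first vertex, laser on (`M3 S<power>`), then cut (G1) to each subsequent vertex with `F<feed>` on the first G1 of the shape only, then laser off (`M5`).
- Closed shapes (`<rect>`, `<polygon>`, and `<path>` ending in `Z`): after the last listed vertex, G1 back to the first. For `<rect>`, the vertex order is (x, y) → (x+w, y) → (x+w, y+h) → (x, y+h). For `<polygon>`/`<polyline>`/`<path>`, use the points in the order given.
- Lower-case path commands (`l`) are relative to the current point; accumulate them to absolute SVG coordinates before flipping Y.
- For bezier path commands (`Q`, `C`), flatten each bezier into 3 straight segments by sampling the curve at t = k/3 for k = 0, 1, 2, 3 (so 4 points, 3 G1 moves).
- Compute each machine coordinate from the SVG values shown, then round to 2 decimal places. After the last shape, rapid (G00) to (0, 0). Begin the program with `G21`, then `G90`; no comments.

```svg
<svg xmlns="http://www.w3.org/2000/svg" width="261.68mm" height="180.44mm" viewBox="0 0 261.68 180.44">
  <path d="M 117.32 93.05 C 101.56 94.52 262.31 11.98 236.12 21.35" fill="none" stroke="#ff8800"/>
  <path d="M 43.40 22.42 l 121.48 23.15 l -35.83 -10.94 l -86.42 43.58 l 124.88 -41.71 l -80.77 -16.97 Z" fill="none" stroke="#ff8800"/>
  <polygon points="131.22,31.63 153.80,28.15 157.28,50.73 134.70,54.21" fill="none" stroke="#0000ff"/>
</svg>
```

Since the viewBox matches the mm dimensions, user units are millimetres directly. The only transform is the Y-flip y_m = 180.44 − y_svg.

Shape 1 is a cubic bezier drawn with `<path>`. Its stroke #ff8800 means engrave at S374, F4232. After flipping Y the toolpath is (117.32,87.39) → (146.94,107.41) → (213.46,144.34) → (236.12,159.09).

Shape 2 is a closed polygon drawn with `<path>`. Its stroke #ff8800 means engrave at S374, F4232. After flipping Y the toolpath is (43.40,158.02) → (164.88,134.87) → (129.05,145.81) → (42.63,102.23) → (167.51,143.94) → (86.74,160.91) → (43.40,158.02), returning to the start.

Shape 3 is a regular polygon drawn with `<polygon>`. Its stroke #0000ff means cut at S841, F1303. After flipping Y the toolpath is (131.22,148.81) → (153.80,152.29) → (157.28,129.71) → (134.70,126.23) → (131.22,148.81), returning to the start.

G21
G90
G00 X117.32 Y87.39
M3 S374
G1 X146.94 Y107.41 F4232
G1 X213.46 Y144.34
G1 X236.12 Y159.09
M5
G00 X43.40 Y158.02
M3 S374
G1 X164.88 Y134.87 F4232
G1 X129.05 Y145.81
G1 X42.63 Y102.23
G1 X167.51 Y143.94
G1 X86.74 Y160.91
G1 X43.40 Y158.02
M5
G00 X131.22 Y148.81
M3 S841
G1 X153.80 Y152.29 F1303
G1 X157.28 Y129.71
G1 X134.70 Y126.23
G1 X131.22 Y148.81
M5
G00 X0.00 Y0.00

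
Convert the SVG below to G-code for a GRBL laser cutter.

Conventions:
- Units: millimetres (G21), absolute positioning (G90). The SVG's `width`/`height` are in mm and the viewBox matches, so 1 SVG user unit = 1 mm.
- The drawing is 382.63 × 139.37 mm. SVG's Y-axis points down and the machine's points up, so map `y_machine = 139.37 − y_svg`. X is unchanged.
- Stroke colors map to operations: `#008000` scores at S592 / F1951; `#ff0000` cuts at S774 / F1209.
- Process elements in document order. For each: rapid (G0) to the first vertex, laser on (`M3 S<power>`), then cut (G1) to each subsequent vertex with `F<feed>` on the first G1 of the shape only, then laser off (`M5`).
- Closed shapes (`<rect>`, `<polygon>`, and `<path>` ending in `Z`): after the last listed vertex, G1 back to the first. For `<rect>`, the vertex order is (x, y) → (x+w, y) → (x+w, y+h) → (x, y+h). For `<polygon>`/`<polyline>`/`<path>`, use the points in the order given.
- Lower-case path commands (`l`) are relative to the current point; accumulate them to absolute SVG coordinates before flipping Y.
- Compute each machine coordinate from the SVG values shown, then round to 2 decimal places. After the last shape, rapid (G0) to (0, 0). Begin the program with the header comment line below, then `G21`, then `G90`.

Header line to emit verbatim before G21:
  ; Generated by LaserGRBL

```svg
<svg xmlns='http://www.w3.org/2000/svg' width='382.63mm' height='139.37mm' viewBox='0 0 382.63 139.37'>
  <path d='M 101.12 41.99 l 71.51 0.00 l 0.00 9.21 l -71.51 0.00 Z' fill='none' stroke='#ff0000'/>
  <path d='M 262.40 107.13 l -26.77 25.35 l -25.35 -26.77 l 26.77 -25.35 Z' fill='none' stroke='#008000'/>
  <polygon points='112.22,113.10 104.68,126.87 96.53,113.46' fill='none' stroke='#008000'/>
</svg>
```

1 u = 1 mm; y_m = 139.37 − y.

[1] `<path>` rectangle, #ff0000→cut S774 F1209: (101.12,97.38) → (172.63,97.38) → (172.63,88.17) → (101.12,88.17) → (101.12,97.38) (closed)

[2] `<path>` regular polygon, #008000→score S592 F1951: (262.40,32.24) → (235.63,6.89) → (210.28,33.66) → (237.05,59.01) → (262.40,32.24) (closed)

[3] `<polygon>` regular polygon, #008000→score S592 F1951: (112.22,26.27) → (104.68,12.50) → (96.53,25.91) → (112.22,26.27) (closed)

; Generated by LaserGRBL
G21
G90
G0 X101.12 Y97.38
M3 S774
G1 X172.63 Y97.38 F1209
G1 X172.63 Y88.17
G1 X101.12 Y88.17
G1 X101.12 Y97.38
M5
G0 X262.40 Y32.24
M3 S592
G1 X235.63 Y6.89 F1951
G1 X210.28 Y33.66
G1 X237.05 Y59.01
G1 X262.40 Y32.24
M5
G0 X112.22 Y26.27
M3 S592
G1 X104.68 Y12.50 F1951
G1 X96.53 Y25.91
G1 X112.22 Y26.27
M5
G0 X0.00 Y0.00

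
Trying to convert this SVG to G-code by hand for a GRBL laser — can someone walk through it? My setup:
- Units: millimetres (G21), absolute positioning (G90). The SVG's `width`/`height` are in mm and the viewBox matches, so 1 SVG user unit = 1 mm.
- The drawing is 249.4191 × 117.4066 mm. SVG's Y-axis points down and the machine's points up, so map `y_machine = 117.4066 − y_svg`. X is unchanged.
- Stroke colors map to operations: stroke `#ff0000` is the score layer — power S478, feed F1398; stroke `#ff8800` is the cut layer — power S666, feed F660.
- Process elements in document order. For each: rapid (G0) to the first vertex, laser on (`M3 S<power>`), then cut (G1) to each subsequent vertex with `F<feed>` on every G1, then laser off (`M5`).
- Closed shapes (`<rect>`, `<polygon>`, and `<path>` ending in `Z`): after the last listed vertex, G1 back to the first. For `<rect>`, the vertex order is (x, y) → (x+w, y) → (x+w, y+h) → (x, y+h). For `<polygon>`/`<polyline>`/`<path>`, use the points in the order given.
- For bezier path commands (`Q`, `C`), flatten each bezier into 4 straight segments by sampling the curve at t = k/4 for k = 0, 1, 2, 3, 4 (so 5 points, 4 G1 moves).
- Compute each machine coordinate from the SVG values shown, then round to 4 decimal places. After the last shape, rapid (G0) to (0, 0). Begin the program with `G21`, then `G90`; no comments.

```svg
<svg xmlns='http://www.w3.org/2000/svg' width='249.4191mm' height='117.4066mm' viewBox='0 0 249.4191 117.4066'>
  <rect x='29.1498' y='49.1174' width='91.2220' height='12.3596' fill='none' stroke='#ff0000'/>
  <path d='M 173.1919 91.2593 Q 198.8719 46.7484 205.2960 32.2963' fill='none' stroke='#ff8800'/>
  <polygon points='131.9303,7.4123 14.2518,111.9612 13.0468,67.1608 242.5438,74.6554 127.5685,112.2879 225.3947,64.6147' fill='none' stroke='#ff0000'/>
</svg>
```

G21
G90
G0 X29.1498 Y68.2892
M3 S478
G1 X120.3718 Y68.2892 F1398
G1 X120.3718 Y55.9296 F1398
G1 X29.1498 Y55.9296 F1398
G1 X29.1498 Y68.2892 F1398
M5
G0 X173.1919 Y26.1473
M3 S666
G1 X184.8284 Y46.5241 F660
G1 X194.0579 Y63.1435 F660
G1 X200.8805 Y76.0056 F660
G1 X205.2960 Y85.1103 F660
M5
G0 X131.9303 Y109.9943
M3 S478
G1 X14.2518 Y5.4454 F1398
G1 X13.0468 Y50.2458 F1398
G1 X242.5438 Y42.7512 F1398
G1 X127.5685 Y5.1187 F1398
G1 X225.3947 Y52.7919 F1398
G1 X131.9303 Y109.9943 F1398
M5
G0 X0.0000 Y0.0000

viewBox `0 0 249.4191 117.4066` with mm width/height → 1 unit = 1 mm. Flip: y_m = 117.4066 − y_svg.

**Shape 1** — `<rect>` rectangle, stroke `#ff0000` → score (S478, F1398). Machine vertices: (29.1498,68.2892) → (120.3718,68.2892) → (120.3718,55.9296) → (29.1498,55.9296) → (29.1498,68.2892). Closed: final G1 returns to the first vertex.

**Shape 2** — `<path>` quadratic bezier, stroke `#ff8800` → cut (S666, F660). Control points (SVG): P0=(173.1919,91.2593), P1=(198.8719,46.7484), P2=(205.2960,32.2963); sampled at t=k/4. Machine vertices: (173.1919,26.1473) → (184.8284,46.5241) → (194.0579,63.1435) → (200.8805,76.0056) → (205.2960,85.1103). Open path.

**Shape 3** — `<polygon>` closed polygon, stroke `#ff0000` → score (S478, F1398). Machine vertices: (131.9303,109.9943) → (14.2518,5.4454) → (13.0468,50.2458) → (242.5438,42.7512) → (127.5685,5.1187) → (225.3947,52.7919) → (131.9303,109.9943). Closed: final G1 returns to the first vertex.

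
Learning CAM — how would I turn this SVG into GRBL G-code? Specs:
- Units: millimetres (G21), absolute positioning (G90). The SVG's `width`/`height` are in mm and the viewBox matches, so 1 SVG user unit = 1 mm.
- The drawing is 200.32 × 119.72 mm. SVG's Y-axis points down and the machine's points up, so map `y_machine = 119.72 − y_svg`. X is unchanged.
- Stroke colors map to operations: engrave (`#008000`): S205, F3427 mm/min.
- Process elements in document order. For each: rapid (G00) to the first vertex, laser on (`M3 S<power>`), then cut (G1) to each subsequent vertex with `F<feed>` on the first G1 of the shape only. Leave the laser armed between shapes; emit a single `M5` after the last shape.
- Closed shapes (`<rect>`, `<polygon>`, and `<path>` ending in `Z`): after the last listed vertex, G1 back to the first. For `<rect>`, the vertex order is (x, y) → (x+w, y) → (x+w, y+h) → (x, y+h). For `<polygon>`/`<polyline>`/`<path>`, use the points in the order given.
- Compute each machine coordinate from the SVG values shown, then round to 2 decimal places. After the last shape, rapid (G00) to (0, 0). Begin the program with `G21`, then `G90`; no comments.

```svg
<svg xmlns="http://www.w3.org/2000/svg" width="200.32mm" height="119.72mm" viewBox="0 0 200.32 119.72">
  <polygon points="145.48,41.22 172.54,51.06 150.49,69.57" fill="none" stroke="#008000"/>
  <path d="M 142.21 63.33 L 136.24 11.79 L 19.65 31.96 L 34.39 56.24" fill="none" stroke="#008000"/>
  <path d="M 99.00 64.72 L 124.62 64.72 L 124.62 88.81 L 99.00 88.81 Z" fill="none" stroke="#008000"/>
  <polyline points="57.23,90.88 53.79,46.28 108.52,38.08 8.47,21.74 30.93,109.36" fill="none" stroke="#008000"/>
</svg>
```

viewBox `0 0 200.32 119.72` with mm width/height → 1 unit = 1 mm. Flip: y_m = 119.72 − y_svg.

**Shape 1** — `<polygon>` regular polygon, stroke `#008000` → engrave (S205, F3427). Machine vertices: (145.48,78.50) → (172.54,68.66) → (150.49,50.15) → (145.48,78.50). Closed: final G1 returns to the first vertex.

**Shape 2** — `<path>` open polyline, stroke `#008000` → engrave (S205, F3427). Machine vertices: (142.21,56.39) → (136.24,107.93) → (19.65,87.76) → (34.39,63.48). Open path.

**Shape 3** — `<path>` rectangle, stroke `#008000` → engrave (S205, F3427). Machine vertices: (99.00,55.00) → (124.62,55.00) → (124.62,30.91) → (99.00,30.91) → (99.00,55.00). Closed: final G1 returns to the first vertex.

**Shape 4** — `<polyline>` open polyline, stroke `#008000` → engrave (S205, F3427). Machine vertices: (57.23,28.84) → (53.79,73.44) → (108.52,81.64) → (8.47,97.98) → (30.93,10.36). Open path.

G21
G90
G00 X145.48 Y78.50
M3 S205
G1 X172.54 Y68.66 F3427
G1 X150.49 Y50.15
G1 X145.48 Y78.50
G00 X142.21 Y56.39
M3 S205
G1 X136.24 Y107.93 F3427
G1 X19.65 Y87.76
G1 X34.39 Y63.48
G00 X99.00 Y55.00
M3 S205
G1 X124.62 Y55.00 F3427
G1 X124.62 Y30.91
G1 X99.00 Y30.91
G1 X99.00 Y55.00
G00 X57.23 Y28.84
M3 S205
G1 X53.79 Y73.44 F3427
G1 X108.52 Y81.64
G1 X8.47 Y97.98
G1 X30.93 Y10.36
M5
G00 X0.00 Y0.00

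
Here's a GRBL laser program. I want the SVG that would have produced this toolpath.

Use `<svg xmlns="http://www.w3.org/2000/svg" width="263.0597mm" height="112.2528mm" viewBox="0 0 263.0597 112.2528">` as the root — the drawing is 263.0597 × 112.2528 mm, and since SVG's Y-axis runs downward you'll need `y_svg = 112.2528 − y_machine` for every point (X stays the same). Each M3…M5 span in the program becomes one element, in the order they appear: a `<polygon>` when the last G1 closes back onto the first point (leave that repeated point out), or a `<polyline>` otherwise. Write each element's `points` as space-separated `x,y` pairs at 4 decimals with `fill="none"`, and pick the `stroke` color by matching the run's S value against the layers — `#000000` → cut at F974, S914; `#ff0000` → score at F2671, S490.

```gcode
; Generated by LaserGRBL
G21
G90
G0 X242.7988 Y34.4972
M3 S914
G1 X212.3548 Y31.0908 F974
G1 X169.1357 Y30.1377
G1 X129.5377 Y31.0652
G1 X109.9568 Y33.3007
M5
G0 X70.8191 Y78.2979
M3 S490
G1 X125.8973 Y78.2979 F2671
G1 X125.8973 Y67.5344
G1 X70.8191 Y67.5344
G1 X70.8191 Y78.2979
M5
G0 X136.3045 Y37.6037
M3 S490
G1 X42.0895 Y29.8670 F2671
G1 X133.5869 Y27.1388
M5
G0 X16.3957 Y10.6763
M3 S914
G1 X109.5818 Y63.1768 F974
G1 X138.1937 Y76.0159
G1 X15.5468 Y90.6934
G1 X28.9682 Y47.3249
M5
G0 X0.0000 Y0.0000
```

y_svg = 112.2528 − y_m.

[1] S914→`#000000` (cut); open run; points: 242.7988,77.7556 212.3548,81.1620 169.1357,82.1151 129.5377,81.1876 109.9568,78.9521

[2] S490→`#ff0000` (score); closed run; points: 70.8191,33.9549 125.8973,33.9549 125.8973,44.7184 70.8191,44.7184

[3] S490→`#ff0000` (score); open run; points: 136.3045,74.6491 42.0895,82.3858 133.5869,85.1140

[4] S914→`#000000` (cut); open run; points: 16.3957,101.5765 109.5818,49.0760 138.1937,36.2369 15.5468,21.5594 28.9682,64.9279

<svg xmlns="http://www.w3.org/2000/svg" width="263.0597mm" height="112.2528mm" viewBox="0 0 263.0597 112.2528">
  <polyline points="242.7988,77.7556 212.3548,81.1620 169.1357,82.1151 129.5377,81.1876 109.9568,78.9521" fill="none" stroke="#000000"/>
  <polygon points="70.8191,33.9549 125.8973,33.9549 125.8973,44.7184 70.8191,44.7184" fill="none" stroke="#ff0000"/>
  <polyline points="136.3045,74.6491 42.0895,82.3858 133.5869,85.1140" fill="none" stroke="#ff0000"/>
  <polyline points="16.3957,101.5765 109.5818,49.0760 138.1937,36.2369 15.5468,21.5594 28.9682,64.9279" fill="none" stroke="#000000"/>
</svg>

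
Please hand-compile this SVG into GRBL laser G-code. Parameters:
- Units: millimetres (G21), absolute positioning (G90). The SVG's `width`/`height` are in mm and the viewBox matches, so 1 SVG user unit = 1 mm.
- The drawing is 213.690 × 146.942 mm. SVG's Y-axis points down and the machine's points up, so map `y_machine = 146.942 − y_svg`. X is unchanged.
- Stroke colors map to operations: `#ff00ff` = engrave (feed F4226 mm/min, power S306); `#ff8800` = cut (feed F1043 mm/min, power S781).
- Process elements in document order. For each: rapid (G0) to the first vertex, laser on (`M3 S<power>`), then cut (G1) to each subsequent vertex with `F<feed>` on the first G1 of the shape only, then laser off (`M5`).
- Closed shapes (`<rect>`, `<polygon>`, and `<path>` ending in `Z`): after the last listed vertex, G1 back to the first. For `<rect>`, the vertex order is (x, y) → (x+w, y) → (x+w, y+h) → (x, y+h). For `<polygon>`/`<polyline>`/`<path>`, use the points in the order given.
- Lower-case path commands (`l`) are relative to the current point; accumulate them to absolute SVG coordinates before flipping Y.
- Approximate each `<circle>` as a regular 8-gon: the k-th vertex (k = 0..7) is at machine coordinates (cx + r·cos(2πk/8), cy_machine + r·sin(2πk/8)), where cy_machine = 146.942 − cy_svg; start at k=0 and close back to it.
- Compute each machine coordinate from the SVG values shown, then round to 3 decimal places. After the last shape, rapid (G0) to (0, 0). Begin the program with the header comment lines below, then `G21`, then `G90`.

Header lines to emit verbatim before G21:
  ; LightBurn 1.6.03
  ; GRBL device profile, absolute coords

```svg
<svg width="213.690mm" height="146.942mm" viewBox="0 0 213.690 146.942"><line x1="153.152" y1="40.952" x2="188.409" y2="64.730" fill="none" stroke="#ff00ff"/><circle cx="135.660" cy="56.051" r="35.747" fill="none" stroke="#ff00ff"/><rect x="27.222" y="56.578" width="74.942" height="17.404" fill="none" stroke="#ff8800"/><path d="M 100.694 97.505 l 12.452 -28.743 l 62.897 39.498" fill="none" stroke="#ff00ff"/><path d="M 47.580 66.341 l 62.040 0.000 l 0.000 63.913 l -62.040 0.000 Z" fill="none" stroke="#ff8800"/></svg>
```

1 u = 1 mm; y_m = 146.942 − y.

[1] `<line>` line segment, #ff00ff→engrave S306 F4226: (153.152,105.990) → (188.409,82.212)

[2] `<circle>` circle, #ff00ff→engrave S306 F4226: (171.407,90.891) → (160.937,116.168) → (135.660,126.638) → (110.383,116.168) → (99.913,90.891) → (110.383,65.614) → (135.660,55.144) → (160.937,65.614) → (171.407,90.891) (closed)

[3] `<rect>` rectangle, #ff8800→cut S781 F1043: (27.222,90.364) → (102.164,90.364) → (102.164,72.960) → (27.222,72.960) → (27.222,90.364) (closed)

[4] `<path>` open polyline, #ff00ff→engrave S306 F4226: (100.694,49.437) → (113.146,78.180) → (176.043,38.682)

[5] `<path>` rectangle, #ff8800→cut S781 F1043: (47.580,80.601) → (109.620,80.601) → (109.620,16.688) → (47.580,16.688) → (47.580,80.601) (closed)

; LightBurn 1.6.03
; GRBL device profile, absolute coords
G21
G90
G0 X153.152 Y105.990
M3 S306
G1 X188.409 Y82.212 F4226
M5
G0 X171.407 Y90.891
M3 S306
G1 X160.937 Y116.168 F4226
G1 X135.660 Y126.638
G1 X110.383 Y116.168
G1 X99.913 Y90.891
G1 X110.383 Y65.614
G1 X135.660 Y55.144
G1 X160.937 Y65.614
G1 X171.407 Y90.891
M5
G0 X27.222 Y90.364
M3 S781
G1 X102.164 Y90.364 F1043
G1 X102.164 Y72.960
G1 X27.222 Y72.960
G1 X27.222 Y90.364
M5
G0 X100.694 Y49.437
M3 S306
G1 X113.146 Y78.180 F4226
G1 X176.043 Y38.682
M5
G0 X47.580 Y80.601
M3 S781
G1 X109.620 Y80.601 F1043
G1 X109.620 Y16.688
G1 X47.580 Y16.688
G1 X47.580 Y80.601
M5
G0 X0.000 Y0.000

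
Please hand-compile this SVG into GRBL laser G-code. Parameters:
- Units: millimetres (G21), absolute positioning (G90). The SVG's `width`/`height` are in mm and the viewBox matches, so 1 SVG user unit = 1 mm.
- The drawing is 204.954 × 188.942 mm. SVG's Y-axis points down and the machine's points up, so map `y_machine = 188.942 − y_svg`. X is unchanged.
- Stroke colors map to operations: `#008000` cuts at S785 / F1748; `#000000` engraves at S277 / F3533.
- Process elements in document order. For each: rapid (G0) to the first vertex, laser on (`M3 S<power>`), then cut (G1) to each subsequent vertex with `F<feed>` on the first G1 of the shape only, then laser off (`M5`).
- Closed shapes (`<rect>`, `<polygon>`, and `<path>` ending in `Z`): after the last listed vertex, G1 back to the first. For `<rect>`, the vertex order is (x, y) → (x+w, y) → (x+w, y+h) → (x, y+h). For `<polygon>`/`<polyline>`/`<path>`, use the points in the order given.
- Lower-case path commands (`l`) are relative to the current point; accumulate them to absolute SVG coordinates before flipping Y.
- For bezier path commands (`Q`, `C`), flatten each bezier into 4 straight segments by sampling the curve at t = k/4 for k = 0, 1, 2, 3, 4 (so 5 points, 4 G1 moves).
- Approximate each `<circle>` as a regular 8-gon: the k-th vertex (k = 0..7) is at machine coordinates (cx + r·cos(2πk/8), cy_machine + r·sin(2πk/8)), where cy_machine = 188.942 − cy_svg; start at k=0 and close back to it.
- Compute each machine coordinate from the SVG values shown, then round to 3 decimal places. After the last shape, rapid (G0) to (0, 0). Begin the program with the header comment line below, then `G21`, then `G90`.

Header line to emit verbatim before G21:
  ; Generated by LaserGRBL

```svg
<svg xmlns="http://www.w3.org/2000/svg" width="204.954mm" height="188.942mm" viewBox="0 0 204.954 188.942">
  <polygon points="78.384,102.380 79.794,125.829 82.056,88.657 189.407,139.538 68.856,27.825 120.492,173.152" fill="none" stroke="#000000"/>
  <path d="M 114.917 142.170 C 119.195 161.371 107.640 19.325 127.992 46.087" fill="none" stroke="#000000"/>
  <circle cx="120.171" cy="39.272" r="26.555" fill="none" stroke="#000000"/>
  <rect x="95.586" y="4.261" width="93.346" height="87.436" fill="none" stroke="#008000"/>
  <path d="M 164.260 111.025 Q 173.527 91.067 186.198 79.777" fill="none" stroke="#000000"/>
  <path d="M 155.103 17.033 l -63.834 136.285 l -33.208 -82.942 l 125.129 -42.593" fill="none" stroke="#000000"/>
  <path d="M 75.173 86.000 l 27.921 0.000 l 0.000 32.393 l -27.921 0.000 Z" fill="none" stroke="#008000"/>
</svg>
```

1 u = 1 mm; y_m = 188.942 − y.

[1] `<polygon>` closed polygon, #000000→engrave S277 F3533: (78.384,86.562) → (79.794,63.113) → (82.056,100.285) → (189.407,49.404) → (68.856,161.117) → (120.492,15.790) → (78.384,86.562) (closed)

[2] `<path>` cubic bezier, #000000→engrave S277 F3533: (114.917,46.772) → (115.903,57.448) → (115.427,97.649) → (117.965,136.432) → (127.992,142.855)

[3] `<circle>` circle, #000000→engrave S277 F3533: (146.726,149.670) → (138.948,168.447) → (120.171,176.225) → (101.394,168.447) → (93.616,149.670) → (101.394,130.893) → (120.171,123.115) → (138.948,130.893) → (146.726,149.670) (closed)

[4] `<rect>` rectangle, #008000→cut S785 F1748: (95.586,184.681) → (188.932,184.681) → (188.932,97.245) → (95.586,97.245) → (95.586,184.681) (closed)

[5] `<path>` quadratic bezier, #000000→engrave S277 F3533: (164.260,77.917) → (169.106,87.354) → (174.378,95.708) → (180.075,102.978) → (186.198,109.165)

[6] `<path>` open polyline, #000000→engrave S277 F3533: (155.103,171.909) → (91.269,35.624) → (58.061,118.566) → (183.190,161.159)

[7] `<path>` rectangle, #008000→cut S785 F1748: (75.173,102.942) → (103.094,102.942) → (103.094,70.549) → (75.173,70.549) → (75.173,102.942) (closed)

; Generated by LaserGRBL
G21
G90
G0 X78.384 Y86.562
M3 S277
G1 X79.794 Y63.113 F3533
G1 X82.056 Y100.285
G1 X189.407 Y49.404
G1 X68.856 Y161.117
G1 X120.492 Y15.790
G1 X78.384 Y86.562
M5
G0 X114.917 Y46.772
M3 S277
G1 X115.903 Y57.448 F3533
G1 X115.427 Y97.649
G1 X117.965 Y136.432
G1 X127.992 Y142.855
M5
G0 X146.726 Y149.670
M3 S277
G1 X138.948 Y168.447 F3533
G1 X120.171 Y176.225
G1 X101.394 Y168.447
G1 X93.616 Y149.670
G1 X101.394 Y130.893
G1 X120.171 Y123.115
G1 X138.948 Y130.893
G1 X146.726 Y149.670
M5
G0 X95.586 Y184.681
M3 S785
G1 X188.932 Y184.681 F1748
G1 X188.932 Y97.245
G1 X95.586 Y97.245
G1 X95.586 Y184.681
M5
G0 X164.260 Y77.917
M3 S277
G1 X169.106 Y87.354 F3533
G1 X174.378 Y95.708
G1 X180.075 Y102.978
G1 X186.198 Y109.165
M5
G0 X155.103 Y171.909
M3 S277
G1 X91.269 Y35.624 F3533
G1 X58.061 Y118.566
G1 X183.190 Y161.159
M5
G0 X75.173 Y102.942
M3 S785
G1 X103.094 Y102.942 F1748
G1 X103.094 Y70.549
G1 X75.173 Y70.549
G1 X75.173 Y102.942
M5
G0 X0.000 Y0.000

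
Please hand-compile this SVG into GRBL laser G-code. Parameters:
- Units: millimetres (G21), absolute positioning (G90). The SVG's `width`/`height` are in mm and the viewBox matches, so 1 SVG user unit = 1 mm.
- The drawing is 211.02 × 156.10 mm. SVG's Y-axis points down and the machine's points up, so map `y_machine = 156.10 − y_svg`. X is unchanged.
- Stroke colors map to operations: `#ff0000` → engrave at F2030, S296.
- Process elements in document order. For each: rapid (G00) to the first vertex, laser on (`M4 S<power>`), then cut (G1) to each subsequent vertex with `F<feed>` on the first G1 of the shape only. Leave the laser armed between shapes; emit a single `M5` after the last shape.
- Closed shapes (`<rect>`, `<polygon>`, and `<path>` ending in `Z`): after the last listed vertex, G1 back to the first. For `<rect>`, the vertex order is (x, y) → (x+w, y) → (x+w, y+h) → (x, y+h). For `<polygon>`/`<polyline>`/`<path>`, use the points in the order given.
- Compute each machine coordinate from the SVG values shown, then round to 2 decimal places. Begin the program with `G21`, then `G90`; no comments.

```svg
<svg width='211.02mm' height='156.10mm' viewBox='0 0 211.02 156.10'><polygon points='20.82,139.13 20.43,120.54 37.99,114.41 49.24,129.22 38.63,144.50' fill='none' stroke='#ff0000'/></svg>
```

G21
G90
G00 X20.82 Y16.97
M4 S296
G1 X20.43 Y35.56 F2030
G1 X37.99 Y41.69
G1 X49.24 Y26.88
G1 X38.63 Y11.60
G1 X20.82 Y16.97
M5

1 u = 1 mm; y_m = 156.10 − y.

[1] `<polygon>` regular polygon, #ff0000→engrave S296 F2030: (20.82,16.97) → (20.43,35.56) → (37.99,41.69) → (49.24,26.88) → (38.63,11.60) → (20.82,16.97) (closed)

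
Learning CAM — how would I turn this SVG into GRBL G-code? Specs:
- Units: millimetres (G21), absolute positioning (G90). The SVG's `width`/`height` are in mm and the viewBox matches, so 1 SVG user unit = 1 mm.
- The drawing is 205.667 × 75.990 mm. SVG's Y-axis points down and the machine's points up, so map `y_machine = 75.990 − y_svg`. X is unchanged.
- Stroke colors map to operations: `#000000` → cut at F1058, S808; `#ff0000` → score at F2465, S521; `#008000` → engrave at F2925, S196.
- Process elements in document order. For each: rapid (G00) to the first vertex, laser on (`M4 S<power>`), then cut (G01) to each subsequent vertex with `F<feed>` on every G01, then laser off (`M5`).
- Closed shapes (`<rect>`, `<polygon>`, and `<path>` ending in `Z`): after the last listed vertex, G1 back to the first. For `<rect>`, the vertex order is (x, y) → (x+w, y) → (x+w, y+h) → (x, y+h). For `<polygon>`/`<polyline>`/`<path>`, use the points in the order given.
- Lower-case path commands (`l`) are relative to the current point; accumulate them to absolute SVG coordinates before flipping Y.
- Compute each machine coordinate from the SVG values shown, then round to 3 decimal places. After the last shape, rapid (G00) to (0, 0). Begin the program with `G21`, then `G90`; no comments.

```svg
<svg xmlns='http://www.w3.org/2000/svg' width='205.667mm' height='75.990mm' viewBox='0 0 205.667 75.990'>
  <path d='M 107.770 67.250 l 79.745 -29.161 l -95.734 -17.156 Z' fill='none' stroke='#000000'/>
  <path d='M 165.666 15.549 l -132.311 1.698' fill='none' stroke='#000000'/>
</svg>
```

G21
G90
G00 X107.770 Y8.740
M4 S808
G01 X187.515 Y37.901 F1058
G01 X91.781 Y55.057 F1058
G01 X107.770 Y8.740 F1058
M5
G00 X165.666 Y60.441
M4 S808
G01 X33.355 Y58.743 F1058
M5
G00 X0.000 Y0.000

Since the viewBox matches the mm dimensions, user units are millimetres directly. The only transform is the Y-flip y_m = 75.990 − y_svg.

Shape 1 is a closed polygon drawn with `<path>`. Its stroke #000000 means cut at S808, F1058. After flipping Y the toolpath is (107.770,8.740) → (187.515,37.901) → (91.781,55.057) → (107.770,8.740), returning to the start.

Shape 2 is a line segment drawn with `<path>`. Its stroke #000000 means cut at S808, F1058. After flipping Y the toolpath is (165.666,60.441) → (33.355,58.743).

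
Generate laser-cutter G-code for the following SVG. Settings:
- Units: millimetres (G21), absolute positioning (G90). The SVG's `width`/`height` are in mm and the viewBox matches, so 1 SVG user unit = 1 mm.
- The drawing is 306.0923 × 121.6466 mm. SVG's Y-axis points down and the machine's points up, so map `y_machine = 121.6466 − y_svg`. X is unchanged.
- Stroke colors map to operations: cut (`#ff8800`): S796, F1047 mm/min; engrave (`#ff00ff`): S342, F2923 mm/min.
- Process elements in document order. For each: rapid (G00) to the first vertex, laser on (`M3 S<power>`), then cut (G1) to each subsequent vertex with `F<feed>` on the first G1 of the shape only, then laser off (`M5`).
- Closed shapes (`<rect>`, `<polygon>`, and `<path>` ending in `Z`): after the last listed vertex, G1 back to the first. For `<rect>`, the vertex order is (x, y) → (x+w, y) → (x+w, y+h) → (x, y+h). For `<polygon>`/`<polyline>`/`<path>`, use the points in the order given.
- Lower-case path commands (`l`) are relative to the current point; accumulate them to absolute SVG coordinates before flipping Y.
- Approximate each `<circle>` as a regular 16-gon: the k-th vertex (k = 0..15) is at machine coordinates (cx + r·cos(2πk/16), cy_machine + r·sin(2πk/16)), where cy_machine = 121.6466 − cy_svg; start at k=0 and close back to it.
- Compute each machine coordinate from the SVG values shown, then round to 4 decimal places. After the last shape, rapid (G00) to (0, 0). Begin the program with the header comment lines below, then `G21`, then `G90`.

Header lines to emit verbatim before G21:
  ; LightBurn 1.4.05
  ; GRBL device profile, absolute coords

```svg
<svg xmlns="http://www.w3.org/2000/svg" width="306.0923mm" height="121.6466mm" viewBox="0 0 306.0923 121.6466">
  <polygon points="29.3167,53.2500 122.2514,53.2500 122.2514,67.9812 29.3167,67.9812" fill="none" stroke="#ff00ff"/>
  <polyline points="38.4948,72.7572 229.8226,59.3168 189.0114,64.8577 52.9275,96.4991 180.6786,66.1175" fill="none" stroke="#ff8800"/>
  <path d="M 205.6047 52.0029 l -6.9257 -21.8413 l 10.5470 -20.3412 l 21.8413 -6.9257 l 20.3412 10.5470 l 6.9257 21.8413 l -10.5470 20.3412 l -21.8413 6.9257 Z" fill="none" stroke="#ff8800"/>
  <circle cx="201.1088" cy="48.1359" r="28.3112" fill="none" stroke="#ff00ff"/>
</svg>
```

Since the viewBox matches the mm dimensions, user units are millimetres directly. The only transform is the Y-flip y_m = 121.6466 − y_svg.

Shape 1 is a rectangle drawn with `<polygon>`. Its stroke #ff00ff means engrave at S342, F2923. After flipping Y the toolpath is (29.3167,68.3966) → (122.2514,68.3966) → (122.2514,53.6654) → (29.3167,53.6654) → (29.3167,68.3966), returning to the start.

Shape 2 is a open polyline drawn with `<polyline>`. Its stroke #ff8800 means cut at S796, F1047. After flipping Y the toolpath is (38.4948,48.8894) → (229.8226,62.3298) → (189.0114,56.7889) → (52.9275,25.1475) → (180.6786,55.5291).

Shape 3 is a regular polygon drawn with `<path>`. Its stroke #ff8800 means cut at S796, F1047. After flipping Y the toolpath is (205.6047,69.6437) → (198.6790,91.4850) → (209.2260,111.8262) → (231.0673,118.7519) → (251.4085,108.2049) → (258.3342,86.3636) → (247.7872,66.0224) → (225.9459,59.0967) → (205.6047,69.6437), returning to the start.

Shape 4 is a circle drawn with `<circle>`. Its stroke #ff00ff means engrave at S342, F2923. After flipping Y the toolpath is (229.4200,73.5107) → (227.2649,84.3449) → (221.1278,93.5297) → (211.9430,99.6668) → (201.1088,101.8219) → (190.2746,99.6668) → (181.0898,93.5297) → (174.9527,84.3449) → (172.7976,73.5107) → (174.9527,62.6765) → (181.0898,53.4917) → (190.2746,47.3546) → (201.1088,45.1995) → (211.9430,47.3546) → (221.1278,53.4917) → (227.2649,62.6765) → (229.4200,73.5107), returning to the start.

; LightBurn 1.4.05
; GRBL device profile, absolute coords
G21
G90
G00 X29.3167 Y68.3966
M3 S342
G1 X122.2514 Y68.3966 F2923
G1 X122.2514 Y53.6654
G1 X29.3167 Y53.6654
G1 X29.3167 Y68.3966
M5
G00 X38.4948 Y48.8894
M3 S796
G1 X229.8226 Y62.3298 F1047
G1 X189.0114 Y56.7889
G1 X52.9275 Y25.1475
G1 X180.6786 Y55.5291
M5
G00 X205.6047 Y69.6437
M3 S796
G1 X198.6790 Y91.4850 F1047
G1 X209.2260 Y111.8262
G1 X231.0673 Y118.7519
G1 X251.4085 Y108.2049
G1 X258.3342 Y86.3636
G1 X247.7872 Y66.0224
G1 X225.9459 Y59.0967
G1 X205.6047 Y69.6437
M5
G00 X229.4200 Y73.5107
M3 S342
G1 X227.2649 Y84.3449 F2923
G1 X221.1278 Y93.5297
G1 X211.9430 Y99.6668
G1 X201.1088 Y101.8219
G1 X190.2746 Y99.6668
G1 X181.0898 Y93.5297
G1 X174.9527 Y84.3449
G1 X172.7976 Y73.5107
G1 X174.9527 Y62.6765
G1 X181.0898 Y53.4917
G1 X190.2746 Y47.3546
G1 X201.1088 Y45.1995
G1 X211.9430 Y47.3546
G1 X221.1278 Y53.4917
G1 X227.2649 Y62.6765
G1 X229.4200 Y73.5107
M5
G00 X0.0000 Y0.0000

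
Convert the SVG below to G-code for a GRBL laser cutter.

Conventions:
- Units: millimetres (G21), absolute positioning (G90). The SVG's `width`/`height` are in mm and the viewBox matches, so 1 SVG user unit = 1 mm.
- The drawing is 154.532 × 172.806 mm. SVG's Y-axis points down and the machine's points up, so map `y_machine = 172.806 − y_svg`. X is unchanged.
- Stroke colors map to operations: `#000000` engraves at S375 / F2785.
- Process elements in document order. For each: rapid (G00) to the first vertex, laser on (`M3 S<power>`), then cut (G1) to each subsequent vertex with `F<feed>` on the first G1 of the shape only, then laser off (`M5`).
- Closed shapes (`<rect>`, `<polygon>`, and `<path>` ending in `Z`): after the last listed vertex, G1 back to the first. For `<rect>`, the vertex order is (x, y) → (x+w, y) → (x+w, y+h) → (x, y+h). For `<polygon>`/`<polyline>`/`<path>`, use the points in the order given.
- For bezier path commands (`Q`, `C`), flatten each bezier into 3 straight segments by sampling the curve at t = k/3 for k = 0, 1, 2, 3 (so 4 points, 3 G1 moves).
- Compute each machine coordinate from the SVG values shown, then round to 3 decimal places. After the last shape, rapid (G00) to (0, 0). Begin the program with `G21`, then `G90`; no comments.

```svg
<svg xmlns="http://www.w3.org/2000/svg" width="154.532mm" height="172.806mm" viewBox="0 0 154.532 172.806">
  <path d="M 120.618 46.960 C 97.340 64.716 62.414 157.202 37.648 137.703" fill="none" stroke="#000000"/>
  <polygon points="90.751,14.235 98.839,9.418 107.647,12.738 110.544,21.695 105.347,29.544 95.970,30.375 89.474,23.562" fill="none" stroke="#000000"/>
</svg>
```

1 u = 1 mm; y_m = 172.806 − y.

[1] `<path>` cubic bezier, #000000→engrave S375 F2785: (120.618,125.846) → (94.265,90.095) → (64.993,46.017) → (37.648,35.103)

[2] `<polygon>` regular polygon, #000000→engrave S375 F2785: (90.751,158.571) → (98.839,163.388) → (107.647,160.068) → (110.544,151.111) → (105.347,143.262) → (95.970,142.431) → (89.474,149.244) → (90.751,158.571) (closed)

G21
G90
G00 X120.618 Y125.846
M3 S375
G1 X94.265 Y90.095 F2785
G1 X64.993 Y46.017
G1 X37.648 Y35.103
M5
G00 X90.751 Y158.571
M3 S375
G1 X98.839 Y163.388 F2785
G1 X107.647 Y160.068
G1 X110.544 Y151.111
G1 X105.347 Y143.262
G1 X95.970 Y142.431
G1 X89.474 Y149.244
G1 X90.751 Y158.571
M5
G00 X0.000 Y0.000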